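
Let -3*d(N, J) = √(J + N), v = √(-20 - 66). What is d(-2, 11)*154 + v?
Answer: -154 + I*√86 ≈ -154.0 + 9.2736*I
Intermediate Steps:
v = I*√86 (v = √(-86) = I*√86 ≈ 9.2736*I)
d(N, J) = -√(J + N)/3
d(-2, 11)*154 + v = -√(11 - 2)/3*154 + I*√86 = -√9/3*154 + I*√86 = -⅓*3*154 + I*√86 = -1*154 + I*√86 = -154 + I*√86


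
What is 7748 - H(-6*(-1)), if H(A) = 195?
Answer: 7553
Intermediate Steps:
7748 - H(-6*(-1)) = 7748 - 1*195 = 7748 - 195 = 7553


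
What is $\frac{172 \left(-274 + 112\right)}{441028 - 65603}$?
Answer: $- \frac{27864}{375425} \approx -0.07422$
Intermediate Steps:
$\frac{172 \left(-274 + 112\right)}{441028 - 65603} = \frac{172 \left(-162\right)}{375425} = \left(-27864\right) \frac{1}{375425} = - \frac{27864}{375425}$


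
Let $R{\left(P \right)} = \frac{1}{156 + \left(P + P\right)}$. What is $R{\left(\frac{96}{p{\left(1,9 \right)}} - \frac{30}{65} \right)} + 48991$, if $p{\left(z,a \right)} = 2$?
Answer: $\frac{159906637}{3264} \approx 48991.0$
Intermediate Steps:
$R{\left(P \right)} = \frac{1}{156 + 2 P}$
$R{\left(\frac{96}{p{\left(1,9 \right)}} - \frac{30}{65} \right)} + 48991 = \frac{1}{2 \left(78 + \left(\frac{96}{2} - \frac{30}{65}\right)\right)} + 48991 = \frac{1}{2 \left(78 + \left(96 \cdot \frac{1}{2} - \frac{6}{13}\right)\right)} + 48991 = \frac{1}{2 \left(78 + \left(48 - \frac{6}{13}\right)\right)} + 48991 = \frac{1}{2 \left(78 + \frac{618}{13}\right)} + 48991 = \frac{1}{2 \cdot \frac{1632}{13}} + 48991 = \frac{1}{2} \cdot \frac{13}{1632} + 48991 = \frac{13}{3264} + 48991 = \frac{159906637}{3264}$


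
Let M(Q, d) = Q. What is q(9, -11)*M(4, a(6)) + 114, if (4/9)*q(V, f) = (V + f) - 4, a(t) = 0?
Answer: 60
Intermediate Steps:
q(V, f) = -9 + 9*V/4 + 9*f/4 (q(V, f) = 9*((V + f) - 4)/4 = 9*(-4 + V + f)/4 = -9 + 9*V/4 + 9*f/4)
q(9, -11)*M(4, a(6)) + 114 = (-9 + (9/4)*9 + (9/4)*(-11))*4 + 114 = (-9 + 81/4 - 99/4)*4 + 114 = -27/2*4 + 114 = -54 + 114 = 60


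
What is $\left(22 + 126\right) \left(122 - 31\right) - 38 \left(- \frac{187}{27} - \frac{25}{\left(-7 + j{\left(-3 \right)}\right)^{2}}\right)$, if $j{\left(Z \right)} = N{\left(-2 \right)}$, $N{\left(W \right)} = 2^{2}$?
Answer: $\frac{373592}{27} \approx 13837.0$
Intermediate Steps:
$N{\left(W \right)} = 4$
$j{\left(Z \right)} = 4$
$\left(22 + 126\right) \left(122 - 31\right) - 38 \left(- \frac{187}{27} - \frac{25}{\left(-7 + j{\left(-3 \right)}\right)^{2}}\right) = \left(22 + 126\right) \left(122 - 31\right) - 38 \left(- \frac{187}{27} - \frac{25}{\left(-7 + 4\right)^{2}}\right) = 148 \cdot 91 - 38 \left(\left(-187\right) \frac{1}{27} - \frac{25}{\left(-3\right)^{2}}\right) = 13468 - 38 \left(- \frac{187}{27} - \frac{25}{9}\right) = 13468 - - \frac{9956}{27} = 13468 + \frac{9956}{27} = \frac{373592}{27}$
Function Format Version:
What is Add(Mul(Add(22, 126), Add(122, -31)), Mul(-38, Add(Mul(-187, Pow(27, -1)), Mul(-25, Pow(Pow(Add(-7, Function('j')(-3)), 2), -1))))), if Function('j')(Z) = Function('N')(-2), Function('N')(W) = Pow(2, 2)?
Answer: Rational(373592, 27) ≈ 13837.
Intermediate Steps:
Function('N')(W) = 4
Function('j')(Z) = 4
Add(Mul(Add(22, 126), Add(122, -31)), Mul(-38, Add(Mul(-187, Pow(27, -1)), Mul(-25, Pow(Pow(Add(-7, Function('j')(-3)), 2), -1))))) = Add(Mul(Add(22, 126), Add(122, -31)), Mul(-38, Add(Mul(-187, Pow(27, -1)), Mul(-25, Pow(Pow(Add(-7, 4), 2), -1))))) = Add(Mul(148, 91), Mul(-38, Add(Mul(-187, Rational(1, 27)), Mul(-25, Pow(Pow(-3, 2), -1))))) = Add(13468, Mul(-38, Add(Rational(-187, 27), Mul(-25, Pow(9, -1))))) = Add(13468, Mul(-38, Add(Rational(-187, 27), Mul(-25, Rational(1, 9))))) = Add(13468, Mul(-38, Add(Rational(-187, 27), Rational(-25, 9)))) = Add(13468, Mul(-38, Rational(-262, 27))) = Add(13468, Rational(9956, 27)) = Rational(373592, 27)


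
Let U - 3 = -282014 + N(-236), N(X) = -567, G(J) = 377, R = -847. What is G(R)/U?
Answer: -377/282578 ≈ -0.0013341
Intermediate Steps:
U = -282578 (U = 3 + (-282014 - 567) = 3 - 282581 = -282578)
G(R)/U = 377/(-282578) = 377*(-1/282578) = -377/282578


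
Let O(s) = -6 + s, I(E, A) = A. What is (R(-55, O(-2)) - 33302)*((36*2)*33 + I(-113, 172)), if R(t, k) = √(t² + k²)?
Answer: -84853496 + 2548*√3089 ≈ -8.4712e+7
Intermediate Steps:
R(t, k) = √(k² + t²)
(R(-55, O(-2)) - 33302)*((36*2)*33 + I(-113, 172)) = (√((-6 - 2)² + (-55)²) - 33302)*((36*2)*33 + 172) = (√((-8)² + 3025) - 33302)*(72*33 + 172) = (√(64 + 3025) - 33302)*(2376 + 172) = (√3089 - 33302)*2548 = (-33302 + √3089)*2548 = -84853496 + 2548*√3089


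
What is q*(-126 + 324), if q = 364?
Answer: 72072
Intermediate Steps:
q*(-126 + 324) = 364*(-126 + 324) = 364*198 = 72072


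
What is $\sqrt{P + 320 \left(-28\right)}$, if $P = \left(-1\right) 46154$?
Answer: $i \sqrt{55114} \approx 234.76 i$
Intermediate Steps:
$P = -46154$
$\sqrt{P + 320 \left(-28\right)} = \sqrt{-46154 + 320 \left(-28\right)} = \sqrt{-46154 - 8960} = \sqrt{-55114} = i \sqrt{55114}$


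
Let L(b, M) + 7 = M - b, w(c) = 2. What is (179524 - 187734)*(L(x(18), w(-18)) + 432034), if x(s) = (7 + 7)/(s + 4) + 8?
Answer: -39015759040/11 ≈ -3.5469e+9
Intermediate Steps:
x(s) = 8 + 14/(4 + s) (x(s) = 14/(4 + s) + 8 = 8 + 14/(4 + s))
L(b, M) = -7 + M - b (L(b, M) = -7 + (M - b) = -7 + M - b)
(179524 - 187734)*(L(x(18), w(-18)) + 432034) = (179524 - 187734)*((-7 + 2 - 2*(23 + 4*18)/(4 + 18)) + 432034) = -8210*((-7 + 2 - 2*(23 + 72)/22) + 432034) = -8210*((-7 + 2 - 2*95/22) + 432034) = -8210*((-7 + 2 - 1*95/11) + 432034) = -8210*((-7 + 2 - 95/11) + 432034) = -8210*(-150/11 + 432034) = -8210*4752224/11 = -39015759040/11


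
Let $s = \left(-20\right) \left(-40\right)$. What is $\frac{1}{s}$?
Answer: $\frac{1}{800} \approx 0.00125$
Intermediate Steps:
$s = 800$
$\frac{1}{s} = \frac{1}{800}$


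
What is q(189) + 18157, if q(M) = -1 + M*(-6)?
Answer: 17022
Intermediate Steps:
q(M) = -1 - 6*M
q(189) + 18157 = (-1 - 6*189) + 18157 = (-1 - 1134) + 18157 = -1135 + 18157 = 17022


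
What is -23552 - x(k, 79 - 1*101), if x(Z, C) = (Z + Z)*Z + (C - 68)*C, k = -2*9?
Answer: -26180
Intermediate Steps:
k = -18
x(Z, C) = 2*Z² + C*(-68 + C) (x(Z, C) = (2*Z)*Z + (-68 + C)*C = 2*Z² + C*(-68 + C))
-23552 - x(k, 79 - 1*101) = -23552 - ((79 - 1*101)² - 68*(79 - 1*101) + 2*(-18)²) = -23552 - ((79 - 101)² - 68*(79 - 101) + 2*324) = -23552 - ((-22)² - 68*(-22) + 648) = -23552 - (484 + 1496 + 648) = -23552 - 1*2628 = -23552 - 2628 = -26180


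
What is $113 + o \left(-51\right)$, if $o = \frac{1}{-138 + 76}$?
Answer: $\frac{7057}{62} \approx 113.82$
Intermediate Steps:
$o = - \frac{1}{62}$ ($o = \frac{1}{-62} = - \frac{1}{62} \approx -0.016129$)
$113 + o \left(-51\right) = 113 - - \frac{51}{62} = 113 + \frac{51}{62} = \frac{7057}{62}$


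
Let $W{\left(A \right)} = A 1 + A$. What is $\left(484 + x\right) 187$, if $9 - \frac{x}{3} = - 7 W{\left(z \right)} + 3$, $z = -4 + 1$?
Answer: $70312$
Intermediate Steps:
$z = -3$
$W{\left(A \right)} = 2 A$ ($W{\left(A \right)} = A + A = 2 A$)
$x = -108$ ($x = 27 - 3 \left(- 7 \cdot 2 \left(-3\right) + 3\right) = 27 - 3 \left(\left(-7\right) \left(-6\right) + 3\right) = 27 - 3 \left(42 + 3\right) = 27 - 135 = -108$)
$\left(484 + x\right) 187 = \left(484 - 108\right) 187 = 376 \cdot 187 = 70312$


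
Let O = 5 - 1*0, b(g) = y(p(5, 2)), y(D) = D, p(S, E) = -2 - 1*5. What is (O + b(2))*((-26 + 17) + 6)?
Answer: 6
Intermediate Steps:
p(S, E) = -7 (p(S, E) = -2 - 5 = -7)
b(g) = -7
O = 5 (O = 5 + 0 = 5)
(O + b(2))*((-26 + 17) + 6) = (5 - 7)*((-26 + 17) + 6) = -2*(-9 + 6) = -2*(-3) = 6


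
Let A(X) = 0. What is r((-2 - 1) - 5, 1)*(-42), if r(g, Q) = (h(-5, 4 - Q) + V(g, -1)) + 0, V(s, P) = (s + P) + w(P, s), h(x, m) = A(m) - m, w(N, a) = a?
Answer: 840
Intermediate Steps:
h(x, m) = -m (h(x, m) = 0 - m = -m)
V(s, P) = P + 2*s (V(s, P) = (s + P) + s = (P + s) + s = P + 2*s)
r(g, Q) = -5 + Q + 2*g (r(g, Q) = (-(4 - Q) + (-1 + 2*g)) + 0 = ((-4 + Q) + (-1 + 2*g)) + 0 = (-5 + Q + 2*g) + 0 = -5 + Q + 2*g)
r((-2 - 1) - 5, 1)*(-42) = (-5 + 1 + 2*((-2 - 1) - 5))*(-42) = (-5 + 1 + 2*(-3 - 5))*(-42) = (-5 + 1 + 2*(-8))*(-42) = (-5 + 1 - 16)*(-42) = -20*(-42) = 840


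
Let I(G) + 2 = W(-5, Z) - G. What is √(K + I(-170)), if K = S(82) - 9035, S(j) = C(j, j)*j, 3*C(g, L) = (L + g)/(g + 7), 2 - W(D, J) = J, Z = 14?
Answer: I*√629384415/267 ≈ 93.961*I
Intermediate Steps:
W(D, J) = 2 - J
C(g, L) = (L + g)/(3*(7 + g)) (C(g, L) = ((L + g)/(g + 7))/3 = ((L + g)/(7 + g))/3 = (L + g)/(3*(7 + g)))
I(G) = -14 - G (I(G) = -2 + ((2 - 1*14) - G) = -2 + ((2 - 14) - G) = -2 + (-12 - G) = -14 - G)
S(j) = 2*j²/(3*(7 + j)) (S(j) = ((j + j)/(3*(7 + j)))*j = ((2*j)/(3*(7 + j)))*j = (2*j/(3*(7 + j)))*j = 2*j²/(3*(7 + j)))
K = -2398897/267 (K = (⅔)*82²/(7 + 82) - 9035 = (⅔)*6724/89 - 9035 = (⅔)*6724*(1/89) - 9035 = 13448/267 - 9035 = -2398897/267 ≈ -8984.6)
√(K + I(-170)) = √(-2398897/267 + (-14 - 1*(-170))) = √(-2398897/267 + (-14 + 170)) = √(-2398897/267 + 156) = √(-2357245/267) = I*√629384415/267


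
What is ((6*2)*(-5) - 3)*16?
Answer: -1008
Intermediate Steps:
((6*2)*(-5) - 3)*16 = (12*(-5) - 3)*16 = (-60 - 3)*16 = -63*16 = -1008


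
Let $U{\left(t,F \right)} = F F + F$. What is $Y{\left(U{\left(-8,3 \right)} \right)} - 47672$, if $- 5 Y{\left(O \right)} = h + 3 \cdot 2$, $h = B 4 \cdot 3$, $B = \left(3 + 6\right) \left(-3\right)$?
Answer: $- \frac{238042}{5} \approx -47608.0$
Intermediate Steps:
$B = -27$ ($B = 9 \left(-3\right) = -27$)
$U{\left(t,F \right)} = F + F^{2}$ ($U{\left(t,F \right)} = F^{2} + F = F + F^{2}$)
$h = -324$ ($h = \left(-27\right) 4 \cdot 3 = \left(-108\right) 3 = -324$)
$Y{\left(O \right)} = \frac{318}{5}$ ($Y{\left(O \right)} = - \frac{-324 + 3 \cdot 2}{5} = - \frac{-324 + 6}{5} = \left(- \frac{1}{5}\right) \left(-318\right) = \frac{318}{5}$)
$Y{\left(U{\left(-8,3 \right)} \right)} - 47672 = \frac{318}{5} - 47672 = - \frac{238042}{5}$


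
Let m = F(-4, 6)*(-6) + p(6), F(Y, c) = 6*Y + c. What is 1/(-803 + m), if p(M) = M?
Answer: -1/689 ≈ -0.0014514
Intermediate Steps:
F(Y, c) = c + 6*Y
m = 114 (m = (6 + 6*(-4))*(-6) + 6 = (6 - 24)*(-6) + 6 = -18*(-6) + 6 = 108 + 6 = 114)
1/(-803 + m) = 1/(-803 + 114) = 1/(-689) = -1/689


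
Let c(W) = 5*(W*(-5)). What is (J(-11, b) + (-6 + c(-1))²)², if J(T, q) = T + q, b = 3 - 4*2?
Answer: 119025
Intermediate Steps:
c(W) = -25*W (c(W) = 5*(-5*W) = -25*W)
b = -5 (b = 3 - 8 = -5)
(J(-11, b) + (-6 + c(-1))²)² = ((-11 - 5) + (-6 - 25*(-1))²)² = (-16 + (-6 + 25)²)² = (-16 + 19²)² = (-16 + 361)² = 345² = 119025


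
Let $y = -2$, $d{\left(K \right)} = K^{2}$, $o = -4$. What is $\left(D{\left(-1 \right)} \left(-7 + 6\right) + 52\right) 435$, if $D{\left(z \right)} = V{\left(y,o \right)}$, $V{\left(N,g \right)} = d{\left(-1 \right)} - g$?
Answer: $20445$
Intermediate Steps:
$V{\left(N,g \right)} = 1 - g$ ($V{\left(N,g \right)} = \left(-1\right)^{2} - g = 1 - g$)
$D{\left(z \right)} = 5$ ($D{\left(z \right)} = 1 - -4 = 1 + 4 = 5$)
$\left(D{\left(-1 \right)} \left(-7 + 6\right) + 52\right) 435 = \left(5 \left(-7 + 6\right) + 52\right) 435 = \left(5 \left(-1\right) + 52\right) 435 = \left(-5 + 52\right) 435 = 47 \cdot 435 = 20445$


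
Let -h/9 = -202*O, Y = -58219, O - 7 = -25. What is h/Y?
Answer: 32724/58219 ≈ 0.56208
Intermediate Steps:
O = -18 (O = 7 - 25 = -18)
h = -32724 (h = -(-1818)*(-18) = -9*3636 = -32724)
h/Y = -32724/(-58219) = -32724*(-1/58219) = 32724/58219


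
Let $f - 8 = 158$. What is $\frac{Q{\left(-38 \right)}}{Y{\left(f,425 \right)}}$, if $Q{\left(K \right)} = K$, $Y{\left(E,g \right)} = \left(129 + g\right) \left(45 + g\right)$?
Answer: $- \frac{19}{130190} \approx -0.00014594$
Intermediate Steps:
$f = 166$ ($f = 8 + 158 = 166$)
$Y{\left(E,g \right)} = \left(45 + g\right) \left(129 + g\right)$
$\frac{Q{\left(-38 \right)}}{Y{\left(f,425 \right)}} = - \frac{38}{5805 + 425^{2} + 174 \cdot 425} = - \frac{38}{5805 + 180625 + 73950} = - \frac{38}{260380} = \left(-38\right) \frac{1}{260380} = - \frac{19}{130190}$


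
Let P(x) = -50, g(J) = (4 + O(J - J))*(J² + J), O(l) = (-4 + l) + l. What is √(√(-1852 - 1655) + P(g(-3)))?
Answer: √(-50 + I*√3507) ≈ 3.7084 + 7.9845*I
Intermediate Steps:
O(l) = -4 + 2*l
g(J) = 0 (g(J) = (4 + (-4 + 2*(J - J)))*(J² + J) = (4 + (-4 + 2*0))*(J + J²) = (4 + (-4 + 0))*(J + J²) = (4 - 4)*(J + J²) = 0*(J + J²) = 0)
√(√(-1852 - 1655) + P(g(-3))) = √(√(-1852 - 1655) - 50) = √(√(-3507) - 50) = √(I*√3507 - 50) = √(-50 + I*√3507)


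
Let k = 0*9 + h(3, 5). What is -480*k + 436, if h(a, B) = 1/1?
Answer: -44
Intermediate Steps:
h(a, B) = 1
k = 1 (k = 0*9 + 1 = 0 + 1 = 1)
-480*k + 436 = -480*1 + 436 = -480 + 436 = -44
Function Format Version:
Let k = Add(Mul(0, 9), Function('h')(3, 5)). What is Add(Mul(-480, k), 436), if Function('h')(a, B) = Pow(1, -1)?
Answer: -44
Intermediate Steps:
Function('h')(a, B) = 1
k = 1 (k = Add(Mul(0, 9), 1) = Add(0, 1) = 1)
Add(Mul(-480, k), 436) = Add(Mul(-480, 1), 436) = Add(-480, 436) = -44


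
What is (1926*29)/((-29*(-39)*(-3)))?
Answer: -214/13 ≈ -16.462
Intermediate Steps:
(1926*29)/((-29*(-39)*(-3))) = 55854/((1131*(-3))) = 55854/(-3393) = 55854*(-1/3393) = -214/13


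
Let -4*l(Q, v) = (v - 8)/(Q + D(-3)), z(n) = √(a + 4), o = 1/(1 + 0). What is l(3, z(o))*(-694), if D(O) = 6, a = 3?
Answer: -1388/9 + 347*√7/18 ≈ -103.22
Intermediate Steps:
o = 1 (o = 1/1 = 1)
z(n) = √7 (z(n) = √(3 + 4) = √7)
l(Q, v) = -(-8 + v)/(4*(6 + Q)) (l(Q, v) = -(v - 8)/(4*(Q + 6)) = -(-8 + v)/(4*(6 + Q)))
l(3, z(o))*(-694) = ((8 - √7)/(4*(6 + 3)))*(-694) = ((¼)*(8 - √7)/9)*(-694) = ((¼)*(⅑)*(8 - √7))*(-694) = (2/9 - √7/36)*(-694) = -1388/9 + 347*√7/18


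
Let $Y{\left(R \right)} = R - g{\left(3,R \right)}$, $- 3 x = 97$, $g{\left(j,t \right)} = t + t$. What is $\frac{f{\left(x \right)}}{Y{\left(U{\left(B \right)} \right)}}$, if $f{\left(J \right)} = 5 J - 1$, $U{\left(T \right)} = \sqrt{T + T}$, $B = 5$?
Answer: $\frac{244 \sqrt{10}}{15} \approx 51.44$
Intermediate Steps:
$g{\left(j,t \right)} = 2 t$
$x = - \frac{97}{3}$ ($x = \left(- \frac{1}{3}\right) 97 = - \frac{97}{3} \approx -32.333$)
$U{\left(T \right)} = \sqrt{2} \sqrt{T}$ ($U{\left(T \right)} = \sqrt{2 T} = \sqrt{2} \sqrt{T}$)
$Y{\left(R \right)} = - R$ ($Y{\left(R \right)} = R - 2 R = - R$)
$f{\left(J \right)} = -1 + 5 J$
$\frac{f{\left(x \right)}}{Y{\left(U{\left(B \right)} \right)}} = \frac{-1 + 5 \left(- \frac{97}{3}\right)}{\left(-1\right) \sqrt{2} \sqrt{5}} = \frac{-1 - \frac{485}{3}}{\left(-1\right) \sqrt{10}} = - \frac{488 \left(- \frac{\sqrt{10}}{10}\right)}{3} = \frac{244 \sqrt{10}}{15}$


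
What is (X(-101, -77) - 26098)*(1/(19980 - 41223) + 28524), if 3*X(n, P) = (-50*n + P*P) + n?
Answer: -13616578758232/21243 ≈ -6.4099e+8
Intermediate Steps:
X(n, P) = -49*n/3 + P²/3 (X(n, P) = ((-50*n + P*P) + n)/3 = ((-50*n + P²) + n)/3 = ((P² - 50*n) + n)/3 = (P² - 49*n)/3 = -49*n/3 + P²/3)
(X(-101, -77) - 26098)*(1/(19980 - 41223) + 28524) = ((-49/3*(-101) + (⅓)*(-77)²) - 26098)*(1/(19980 - 41223) + 28524) = ((4949/3 + (⅓)*5929) - 26098)*(1/(-21243) + 28524) = ((4949/3 + 5929/3) - 26098)*(-1/21243 + 28524) = (3626 - 26098)*(605935331/21243) = -22472*605935331/21243 = -13616578758232/21243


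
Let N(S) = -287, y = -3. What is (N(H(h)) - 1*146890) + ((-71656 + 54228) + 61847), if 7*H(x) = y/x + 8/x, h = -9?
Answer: -102758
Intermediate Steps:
H(x) = 5/(7*x) (H(x) = (-3/x + 8/x)/7 = (5/x)/7 = 5/(7*x))
(N(H(h)) - 1*146890) + ((-71656 + 54228) + 61847) = (-287 - 1*146890) + ((-71656 + 54228) + 61847) = (-287 - 146890) + (-17428 + 61847) = -147177 + 44419 = -102758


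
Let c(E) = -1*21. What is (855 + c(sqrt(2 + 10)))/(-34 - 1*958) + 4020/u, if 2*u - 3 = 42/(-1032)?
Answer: 685696227/252464 ≈ 2716.0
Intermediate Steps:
c(E) = -21
u = 509/344 (u = 3/2 + (42/(-1032))/2 = 3/2 + (42*(-1/1032))/2 = 3/2 + (1/2)*(-7/172) = 3/2 - 7/344 = 509/344 ≈ 1.4797)
(855 + c(sqrt(2 + 10)))/(-34 - 1*958) + 4020/u = (855 - 21)/(-34 - 1*958) + 4020/(509/344) = 834/(-34 - 958) + 4020*(344/509) = 834/(-992) + 1382880/509 = 834*(-1/992) + 1382880/509 = -417/496 + 1382880/509 = 685696227/252464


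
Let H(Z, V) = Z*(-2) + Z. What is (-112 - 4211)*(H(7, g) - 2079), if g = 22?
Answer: 9017778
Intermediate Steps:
H(Z, V) = -Z (H(Z, V) = -2*Z + Z = -Z)
(-112 - 4211)*(H(7, g) - 2079) = (-112 - 4211)*(-1*7 - 2079) = -4323*(-7 - 2079) = -4323*(-2086) = 9017778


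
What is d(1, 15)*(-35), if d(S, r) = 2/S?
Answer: -70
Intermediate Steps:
d(1, 15)*(-35) = (2/1)*(-35) = (2*1)*(-35) = 2*(-35) = -70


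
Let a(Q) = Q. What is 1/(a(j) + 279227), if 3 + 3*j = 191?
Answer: 3/837869 ≈ 3.5805e-6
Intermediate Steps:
j = 188/3 (j = -1 + (⅓)*191 = -1 + 191/3 = 188/3 ≈ 62.667)
1/(a(j) + 279227) = 1/(188/3 + 279227) = 1/(837869/3) = 3/837869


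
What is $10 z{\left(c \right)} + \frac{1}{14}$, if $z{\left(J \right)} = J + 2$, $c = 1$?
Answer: $\frac{421}{14} \approx 30.071$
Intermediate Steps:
$z{\left(J \right)} = 2 + J$
$10 z{\left(c \right)} + \frac{1}{14} = 10 \left(2 + 1\right) + \frac{1}{14} = 10 \cdot 3 + \frac{1}{14} = 30 + \frac{1}{14} = \frac{421}{14}$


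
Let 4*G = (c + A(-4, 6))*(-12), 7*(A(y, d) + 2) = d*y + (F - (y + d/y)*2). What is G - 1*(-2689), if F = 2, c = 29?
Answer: 18289/7 ≈ 2612.7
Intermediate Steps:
A(y, d) = -12/7 - 2*y/7 - 2*d/(7*y) + d*y/7 (A(y, d) = -2 + (d*y + (2 - (y + d/y)*2))/7 = -2 + (d*y + (2 - (2*y + 2*d/y)))/7 = -2 + (d*y + (2 + (-2*y - 2*d/y)))/7 = -2 + (d*y + (2 - 2*y - 2*d/y))/7 = -2 + (2 - 2*y + d*y - 2*d/y)/7 = -2 + (2/7 - 2*y/7 - 2*d/(7*y) + d*y/7) = -12/7 - 2*y/7 - 2*d/(7*y) + d*y/7)
G = -534/7 (G = ((29 + (⅐)*(-2*6 - 4*(-12 - 2*(-4) + 6*(-4)))/(-4))*(-12))/4 = ((29 + (⅐)*(-¼)*(-12 - 4*(-12 + 8 - 24)))*(-12))/4 = ((29 + (⅐)*(-¼)*(-12 - 4*(-28)))*(-12))/4 = ((29 + (⅐)*(-¼)*(-12 + 112))*(-12))/4 = ((29 + (⅐)*(-¼)*100)*(-12))/4 = ((29 - 25/7)*(-12))/4 = ((178/7)*(-12))/4 = (¼)*(-2136/7) = -534/7 ≈ -76.286)
G - 1*(-2689) = -534/7 - 1*(-2689) = -534/7 + 2689 = 18289/7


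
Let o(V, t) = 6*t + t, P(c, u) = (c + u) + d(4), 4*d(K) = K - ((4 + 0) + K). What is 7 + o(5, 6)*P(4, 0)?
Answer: 133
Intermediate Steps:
d(K) = -1 (d(K) = (K - ((4 + 0) + K))/4 = (K - (4 + K))/4 = (K + (-4 - K))/4 = (1/4)*(-4) = -1)
P(c, u) = -1 + c + u (P(c, u) = (c + u) - 1 = -1 + c + u)
o(V, t) = 7*t
7 + o(5, 6)*P(4, 0) = 7 + (7*6)*(-1 + 4 + 0) = 7 + 42*3 = 7 + 126 = 133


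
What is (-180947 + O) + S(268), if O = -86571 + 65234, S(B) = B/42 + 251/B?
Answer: -1138413169/5628 ≈ -2.0228e+5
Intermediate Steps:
S(B) = 251/B + B/42 (S(B) = B*(1/42) + 251/B = B/42 + 251/B = 251/B + B/42)
O = -21337
(-180947 + O) + S(268) = (-180947 - 21337) + (251/268 + (1/42)*268) = -202284 + (251*(1/268) + 134/21) = -202284 + (251/268 + 134/21) = -202284 + 41183/5628 = -1138413169/5628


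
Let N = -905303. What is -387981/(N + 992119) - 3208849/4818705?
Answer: -2148145419389/418340693280 ≈ -5.1349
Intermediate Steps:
-387981/(N + 992119) - 3208849/4818705 = -387981/(-905303 + 992119) - 3208849/4818705 = -387981/86816 - 3208849*1/4818705 = -387981*1/86816 - 3208849/4818705 = -387981/86816 - 3208849/4818705 = -2148145419389/418340693280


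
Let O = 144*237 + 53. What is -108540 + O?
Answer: -74359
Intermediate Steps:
O = 34181 (O = 34128 + 53 = 34181)
-108540 + O = -108540 + 34181 = -74359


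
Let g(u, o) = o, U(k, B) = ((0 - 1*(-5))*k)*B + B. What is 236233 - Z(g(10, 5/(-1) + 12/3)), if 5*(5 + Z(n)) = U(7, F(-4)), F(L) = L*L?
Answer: 1180614/5 ≈ 2.3612e+5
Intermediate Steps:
F(L) = L**2
U(k, B) = B + 5*B*k (U(k, B) = ((0 + 5)*k)*B + B = (5*k)*B + B = 5*B*k + B = B + 5*B*k)
Z(n) = 551/5 (Z(n) = -5 + ((-4)**2*(1 + 5*7))/5 = -5 + (16*(1 + 35))/5 = -5 + (16*36)/5 = -5 + (1/5)*576 = -5 + 576/5 = 551/5)
236233 - Z(g(10, 5/(-1) + 12/3)) = 236233 - 1*551/5 = 236233 - 551/5 = 1180614/5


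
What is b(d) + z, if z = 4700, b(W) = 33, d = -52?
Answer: 4733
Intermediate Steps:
b(d) + z = 33 + 4700 = 4733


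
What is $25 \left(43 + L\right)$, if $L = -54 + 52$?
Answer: $1025$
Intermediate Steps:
$L = -2$
$25 \left(43 + L\right) = 25 \left(43 - 2\right) = 25 \cdot 41 = 1025$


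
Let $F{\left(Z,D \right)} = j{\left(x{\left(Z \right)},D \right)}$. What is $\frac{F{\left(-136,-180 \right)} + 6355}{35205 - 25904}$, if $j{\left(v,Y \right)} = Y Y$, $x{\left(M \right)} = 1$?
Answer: $\frac{38755}{9301} \approx 4.1668$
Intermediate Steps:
$j{\left(v,Y \right)} = Y^{2}$
$F{\left(Z,D \right)} = D^{2}$
$\frac{F{\left(-136,-180 \right)} + 6355}{35205 - 25904} = \frac{\left(-180\right)^{2} + 6355}{35205 - 25904} = \frac{32400 + 6355}{9301} = 38755 \cdot \frac{1}{9301} = \frac{38755}{9301}$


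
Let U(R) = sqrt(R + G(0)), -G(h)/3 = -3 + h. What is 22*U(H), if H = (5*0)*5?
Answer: 66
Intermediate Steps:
H = 0 (H = 0*5 = 0)
G(h) = 9 - 3*h (G(h) = -3*(-3 + h) = 9 - 3*h)
U(R) = sqrt(9 + R) (U(R) = sqrt(R + (9 - 3*0)) = sqrt(R + (9 + 0)) = sqrt(R + 9) = sqrt(9 + R))
22*U(H) = 22*sqrt(9 + 0) = 22*sqrt(9) = 22*3 = 66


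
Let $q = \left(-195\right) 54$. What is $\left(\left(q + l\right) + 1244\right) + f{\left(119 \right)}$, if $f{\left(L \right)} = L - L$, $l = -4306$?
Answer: $-13592$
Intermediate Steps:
$q = -10530$
$f{\left(L \right)} = 0$
$\left(\left(q + l\right) + 1244\right) + f{\left(119 \right)} = \left(\left(-10530 - 4306\right) + 1244\right) + 0 = \left(-14836 + 1244\right) + 0 = -13592 + 0 = -13592$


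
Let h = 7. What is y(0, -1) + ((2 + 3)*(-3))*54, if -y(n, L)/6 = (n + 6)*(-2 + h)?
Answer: -990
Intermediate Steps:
y(n, L) = -180 - 30*n (y(n, L) = -6*(n + 6)*(-2 + 7) = -6*(6 + n)*5 = -6*(30 + 5*n) = -180 - 30*n)
y(0, -1) + ((2 + 3)*(-3))*54 = (-180 - 30*0) + ((2 + 3)*(-3))*54 = (-180 + 0) + (5*(-3))*54 = -180 - 15*54 = -180 - 810 = -990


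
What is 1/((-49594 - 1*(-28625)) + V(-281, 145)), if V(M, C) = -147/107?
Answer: -107/2243830 ≈ -4.7686e-5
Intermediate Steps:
V(M, C) = -147/107 (V(M, C) = -147*1/107 = -147/107)
1/((-49594 - 1*(-28625)) + V(-281, 145)) = 1/((-49594 - 1*(-28625)) - 147/107) = 1/((-49594 + 28625) - 147/107) = 1/(-20969 - 147/107) = 1/(-2243830/107) = -107/2243830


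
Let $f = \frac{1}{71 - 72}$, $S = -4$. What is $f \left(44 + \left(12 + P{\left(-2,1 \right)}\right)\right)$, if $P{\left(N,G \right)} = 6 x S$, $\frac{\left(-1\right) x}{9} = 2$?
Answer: $-488$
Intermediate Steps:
$x = -18$ ($x = \left(-9\right) 2 = -18$)
$P{\left(N,G \right)} = 432$ ($P{\left(N,G \right)} = 6 \left(-18\right) \left(-4\right) = \left(-108\right) \left(-4\right) = 432$)
$f = -1$ ($f = \frac{1}{-1} = -1$)
$f \left(44 + \left(12 + P{\left(-2,1 \right)}\right)\right) = - (44 + \left(12 + 432\right)) = - (44 + 444) = \left(-1\right) 488 = -488$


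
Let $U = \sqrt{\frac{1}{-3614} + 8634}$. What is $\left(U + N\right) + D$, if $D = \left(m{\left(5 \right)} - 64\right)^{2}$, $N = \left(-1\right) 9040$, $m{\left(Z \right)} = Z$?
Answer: $-5559 + \frac{5 \sqrt{4510745434}}{3614} \approx -5466.1$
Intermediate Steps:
$N = -9040$
$U = \frac{5 \sqrt{4510745434}}{3614}$ ($U = \sqrt{- \frac{1}{3614} + 8634} = \sqrt{\frac{31203275}{3614}} = \frac{5 \sqrt{4510745434}}{3614} \approx 92.919$)
$D = 3481$ ($D = \left(5 - 64\right)^{2} = \left(-59\right)^{2} = 3481$)
$\left(U + N\right) + D = \left(\frac{5 \sqrt{4510745434}}{3614} - 9040\right) + 3481 = \left(-9040 + \frac{5 \sqrt{4510745434}}{3614}\right) + 3481 = -5559 + \frac{5 \sqrt{4510745434}}{3614}$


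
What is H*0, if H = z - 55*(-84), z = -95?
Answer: 0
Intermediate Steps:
H = 4525 (H = -95 - 55*(-84) = -95 + 4620 = 4525)
H*0 = 4525*0 = 0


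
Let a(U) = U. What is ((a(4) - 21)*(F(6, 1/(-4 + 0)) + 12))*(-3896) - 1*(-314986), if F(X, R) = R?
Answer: 1093212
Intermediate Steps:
((a(4) - 21)*(F(6, 1/(-4 + 0)) + 12))*(-3896) - 1*(-314986) = ((4 - 21)*(1/(-4 + 0) + 12))*(-3896) - 1*(-314986) = -17*(1/(-4) + 12)*(-3896) + 314986 = -17*(-¼ + 12)*(-3896) + 314986 = -17*47/4*(-3896) + 314986 = -799/4*(-3896) + 314986 = 778226 + 314986 = 1093212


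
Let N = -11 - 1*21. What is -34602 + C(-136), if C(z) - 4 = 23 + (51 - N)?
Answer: -34492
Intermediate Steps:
N = -32 (N = -11 - 21 = -32)
C(z) = 110 (C(z) = 4 + (23 + (51 - 1*(-32))) = 4 + (23 + (51 + 32)) = 4 + (23 + 83) = 4 + 106 = 110)
-34602 + C(-136) = -34602 + 110 = -34492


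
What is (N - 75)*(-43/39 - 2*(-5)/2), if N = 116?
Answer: 6232/39 ≈ 159.79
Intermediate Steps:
(N - 75)*(-43/39 - 2*(-5)/2) = (116 - 75)*(-43/39 - 2*(-5)/2) = 41*(-43*1/39 + 10*(½)) = 41*(-43/39 + 5) = 41*(152/39) = 6232/39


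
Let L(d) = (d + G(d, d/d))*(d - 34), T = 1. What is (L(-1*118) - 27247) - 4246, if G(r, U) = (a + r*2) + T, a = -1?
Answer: 22315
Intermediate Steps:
G(r, U) = 2*r (G(r, U) = (-1 + r*2) + 1 = (-1 + 2*r) + 1 = 2*r)
L(d) = 3*d*(-34 + d) (L(d) = (d + 2*d)*(d - 34) = (3*d)*(-34 + d) = 3*d*(-34 + d))
(L(-1*118) - 27247) - 4246 = (3*(-1*118)*(-34 - 1*118) - 27247) - 4246 = (3*(-118)*(-34 - 118) - 27247) - 4246 = (3*(-118)*(-152) - 27247) - 4246 = (53808 - 27247) - 4246 = 26561 - 4246 = 22315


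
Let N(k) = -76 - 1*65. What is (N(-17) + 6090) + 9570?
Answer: 15519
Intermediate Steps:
N(k) = -141 (N(k) = -76 - 65 = -141)
(N(-17) + 6090) + 9570 = (-141 + 6090) + 9570 = 5949 + 9570 = 15519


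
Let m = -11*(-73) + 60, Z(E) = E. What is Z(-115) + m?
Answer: 748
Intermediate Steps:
m = 863 (m = 803 + 60 = 863)
Z(-115) + m = -115 + 863 = 748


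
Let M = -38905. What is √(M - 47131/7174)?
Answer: I*√2002633585574/7174 ≈ 197.26*I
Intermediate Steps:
√(M - 47131/7174) = √(-38905 - 47131/7174) = √(-279151601/7174) = I*√2002633585574/7174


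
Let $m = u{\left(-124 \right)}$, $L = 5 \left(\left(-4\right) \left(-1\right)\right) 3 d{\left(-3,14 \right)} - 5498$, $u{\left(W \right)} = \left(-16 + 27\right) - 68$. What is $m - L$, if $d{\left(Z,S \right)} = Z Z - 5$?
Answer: $5201$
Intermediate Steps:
$u{\left(W \right)} = -57$ ($u{\left(W \right)} = 11 - 68 = -57$)
$d{\left(Z,S \right)} = -5 + Z^{2}$ ($d{\left(Z,S \right)} = Z^{2} - 5 = -5 + Z^{2}$)
$L = -5258$ ($L = 5 \left(\left(-4\right) \left(-1\right)\right) 3 \left(-5 + \left(-3\right)^{2}\right) - 5498 = 5 \cdot 4 \cdot 3 \left(-5 + 9\right) - 5498 = 20 \cdot 3 \cdot 4 - 5498 = 60 \cdot 4 - 5498 = 240 - 5498 = -5258$)
$m = -57$
$m - L = -57 - -5258 = -57 + 5258 = 5201$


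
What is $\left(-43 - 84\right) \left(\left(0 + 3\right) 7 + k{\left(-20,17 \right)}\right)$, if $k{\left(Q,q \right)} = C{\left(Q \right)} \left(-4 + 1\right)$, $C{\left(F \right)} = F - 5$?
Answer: $-12192$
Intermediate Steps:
$C{\left(F \right)} = -5 + F$
$k{\left(Q,q \right)} = 15 - 3 Q$ ($k{\left(Q,q \right)} = \left(-5 + Q\right) \left(-4 + 1\right) = \left(-5 + Q\right) \left(-3\right) = 15 - 3 Q$)
$\left(-43 - 84\right) \left(\left(0 + 3\right) 7 + k{\left(-20,17 \right)}\right) = \left(-43 - 84\right) \left(\left(0 + 3\right) 7 + \left(15 - -60\right)\right) = - 127 \left(3 \cdot 7 + \left(15 + 60\right)\right) = - 127 \left(21 + 75\right) = \left(-127\right) 96 = -12192$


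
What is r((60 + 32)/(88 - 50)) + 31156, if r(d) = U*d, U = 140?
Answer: 598404/19 ≈ 31495.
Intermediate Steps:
r(d) = 140*d
r((60 + 32)/(88 - 50)) + 31156 = 140*((60 + 32)/(88 - 50)) + 31156 = 140*(92/38) + 31156 = 140*(92*(1/38)) + 31156 = 140*(46/19) + 31156 = 6440/19 + 31156 = 598404/19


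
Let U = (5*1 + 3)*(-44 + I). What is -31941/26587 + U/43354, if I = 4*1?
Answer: -696638977/576326399 ≈ -1.2088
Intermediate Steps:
I = 4
U = -320 (U = (5*1 + 3)*(-44 + 4) = (5 + 3)*(-40) = 8*(-40) = -320)
-31941/26587 + U/43354 = -31941/26587 - 320/43354 = -31941*1/26587 - 320*1/43354 = -31941/26587 - 160/21677 = -696638977/576326399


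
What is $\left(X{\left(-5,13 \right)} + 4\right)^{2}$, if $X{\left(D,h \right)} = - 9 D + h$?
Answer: $3844$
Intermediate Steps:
$X{\left(D,h \right)} = h - 9 D$
$\left(X{\left(-5,13 \right)} + 4\right)^{2} = \left(\left(13 - -45\right) + 4\right)^{2} = \left(\left(13 + 45\right) + 4\right)^{2} = \left(58 + 4\right)^{2} = 62^{2} = 3844$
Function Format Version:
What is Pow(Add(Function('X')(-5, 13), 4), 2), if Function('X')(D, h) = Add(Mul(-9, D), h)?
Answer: 3844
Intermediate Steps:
Function('X')(D, h) = Add(h, Mul(-9, D))
Pow(Add(Function('X')(-5, 13), 4), 2) = Pow(Add(Add(13, Mul(-9, -5)), 4), 2) = Pow(Add(Add(13, 45), 4), 2) = Pow(Add(58, 4), 2) = Pow(62, 2) = 3844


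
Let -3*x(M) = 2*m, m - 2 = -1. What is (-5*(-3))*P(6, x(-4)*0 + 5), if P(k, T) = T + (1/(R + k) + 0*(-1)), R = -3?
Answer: 80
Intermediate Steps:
m = 1 (m = 2 - 1 = 1)
x(M) = -⅔ (x(M) = -2/3 = -⅓*2 = -⅔)
P(k, T) = T + 1/(-3 + k) (P(k, T) = T + (1/(-3 + k) + 0*(-1)) = T + (1/(-3 + k) + 0) = T + 1/(-3 + k))
(-5*(-3))*P(6, x(-4)*0 + 5) = (-5*(-3))*((1 - 3*(-⅔*0 + 5) + (-⅔*0 + 5)*6)/(-3 + 6)) = 15*((1 - 3*(0 + 5) + (0 + 5)*6)/3) = 15*((1 - 3*5 + 5*6)/3) = 15*((1 - 15 + 30)/3) = 15*((⅓)*16) = 15*(16/3) = 80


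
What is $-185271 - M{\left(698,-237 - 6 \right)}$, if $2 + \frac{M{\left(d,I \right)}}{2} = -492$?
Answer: $-184283$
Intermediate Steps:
$M{\left(d,I \right)} = -988$ ($M{\left(d,I \right)} = -4 + 2 \left(-492\right) = -4 - 984 = -988$)
$-185271 - M{\left(698,-237 - 6 \right)} = -185271 - -988 = -185271 + 988 = -184283$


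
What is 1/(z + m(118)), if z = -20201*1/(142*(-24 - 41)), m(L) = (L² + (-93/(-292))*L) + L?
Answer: 336895/4744078179 ≈ 7.1014e-5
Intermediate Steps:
m(L) = L² + 385*L/292 (m(L) = (L² + (-93*(-1/292))*L) + L = (L² + 93*L/292) + L = L² + 385*L/292)
z = 20201/9230 (z = -20201/((-65*142)) = -20201/(-9230) = -20201*(-1/9230) = 20201/9230 ≈ 2.1886)
1/(z + m(118)) = 1/(20201/9230 + (1/292)*118*(385 + 292*118)) = 1/(20201/9230 + (1/292)*118*(385 + 34456)) = 1/(20201/9230 + (1/292)*118*34841) = 1/(20201/9230 + 2055619/146) = 1/(4744078179/336895) = 336895/4744078179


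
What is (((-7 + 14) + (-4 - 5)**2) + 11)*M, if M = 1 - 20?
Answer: -1881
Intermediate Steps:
M = -19 (M = 1 - 4*5 = 1 - 20 = -19)
(((-7 + 14) + (-4 - 5)**2) + 11)*M = (((-7 + 14) + (-4 - 5)**2) + 11)*(-19) = ((7 + (-9)**2) + 11)*(-19) = ((7 + 81) + 11)*(-19) = (88 + 11)*(-19) = 99*(-19) = -1881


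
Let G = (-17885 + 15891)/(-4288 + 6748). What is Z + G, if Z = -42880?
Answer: -52743397/1230 ≈ -42881.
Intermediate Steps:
G = -997/1230 (G = -1994/2460 = -1994*1/2460 = -997/1230 ≈ -0.81057)
Z + G = -42880 - 997/1230 = -52743397/1230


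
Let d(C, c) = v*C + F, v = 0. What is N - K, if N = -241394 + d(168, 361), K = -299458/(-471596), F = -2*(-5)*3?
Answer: -56913298201/235798 ≈ -2.4136e+5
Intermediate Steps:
F = 30 (F = 10*3 = 30)
d(C, c) = 30 (d(C, c) = 0*C + 30 = 0 + 30 = 30)
K = 149729/235798 (K = -299458*(-1/471596) = 149729/235798 ≈ 0.63499)
N = -241364 (N = -241394 + 30 = -241364)
N - K = -241364 - 1*149729/235798 = -241364 - 149729/235798 = -56913298201/235798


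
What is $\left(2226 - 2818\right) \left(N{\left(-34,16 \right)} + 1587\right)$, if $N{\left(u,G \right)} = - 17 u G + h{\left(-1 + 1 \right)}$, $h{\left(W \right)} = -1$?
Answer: $-6413728$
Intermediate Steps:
$N{\left(u,G \right)} = -1 - 17 G u$ ($N{\left(u,G \right)} = - 17 u G - 1 = - 17 G u - 1 = -1 - 17 G u$)
$\left(2226 - 2818\right) \left(N{\left(-34,16 \right)} + 1587\right) = \left(2226 - 2818\right) \left(\left(-1 - 272 \left(-34\right)\right) + 1587\right) = - 592 \left(\left(-1 + 9248\right) + 1587\right) = - 592 \left(9247 + 1587\right) = \left(-592\right) 10834 = -6413728$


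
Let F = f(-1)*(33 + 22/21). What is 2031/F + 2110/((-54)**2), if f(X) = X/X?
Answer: 62939483/1042470 ≈ 60.375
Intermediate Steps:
f(X) = 1
F = 715/21 (F = 1*(33 + 22/21) = 1*(715/21) = 715/21 ≈ 34.048)
2031/F + 2110/((-54)**2) = 2031/(715/21) + 2110/((-54)**2) = 2031*(21/715) + 2110/2916 = 42651/715 + 2110*(1/2916) = 42651/715 + 1055/1458 = 62939483/1042470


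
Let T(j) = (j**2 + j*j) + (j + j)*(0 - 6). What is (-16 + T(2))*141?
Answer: -4512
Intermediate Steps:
T(j) = -12*j + 2*j**2 (T(j) = (j**2 + j**2) + (2*j)*(-6) = 2*j**2 - 12*j = -12*j + 2*j**2)
(-16 + T(2))*141 = (-16 + 2*2*(-6 + 2))*141 = (-16 + 2*2*(-4))*141 = (-16 - 16)*141 = -32*141 = -4512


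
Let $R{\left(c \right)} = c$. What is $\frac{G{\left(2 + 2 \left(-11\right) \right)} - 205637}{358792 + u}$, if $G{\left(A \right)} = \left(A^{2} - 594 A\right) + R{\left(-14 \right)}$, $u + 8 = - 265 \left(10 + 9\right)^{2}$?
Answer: $- \frac{193371}{263119} \approx -0.73492$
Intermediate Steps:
$u = -95673$ ($u = -8 - 265 \left(10 + 9\right)^{2} = -8 - 265 \cdot 19^{2} = -8 - 95665 = -95673$)
$G{\left(A \right)} = -14 + A^{2} - 594 A$ ($G{\left(A \right)} = \left(A^{2} - 594 A\right) - 14 = -14 + A^{2} - 594 A$)
$\frac{G{\left(2 + 2 \left(-11\right) \right)} - 205637}{358792 + u} = \frac{\left(-14 + \left(2 + 2 \left(-11\right)\right)^{2} - 594 \left(2 + 2 \left(-11\right)\right)\right) - 205637}{358792 - 95673} = \frac{\left(-14 + \left(2 - 22\right)^{2} - 594 \left(2 - 22\right)\right) - 205637}{263119} = \left(\left(-14 + \left(-20\right)^{2} - -11880\right) - 205637\right) \frac{1}{263119} = \left(\left(-14 + 400 + 11880\right) - 205637\right) \frac{1}{263119} = \left(12266 - 205637\right) \frac{1}{263119} = \left(-193371\right) \frac{1}{263119} = - \frac{193371}{263119}$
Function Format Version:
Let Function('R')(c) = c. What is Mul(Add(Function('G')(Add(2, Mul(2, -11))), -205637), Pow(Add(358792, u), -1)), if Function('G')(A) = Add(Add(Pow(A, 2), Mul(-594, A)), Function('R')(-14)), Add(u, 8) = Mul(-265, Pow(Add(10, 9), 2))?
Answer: Rational(-193371, 263119) ≈ -0.73492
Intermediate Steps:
u = -95673 (u = Add(-8, Mul(-265, Pow(Add(10, 9), 2))) = Add(-8, Mul(-265, Pow(19, 2))) = Add(-8, Mul(-265, 361)) = Add(-8, -95665) = -95673)
Function('G')(A) = Add(-14, Pow(A, 2), Mul(-594, A)) (Function('G')(A) = Add(Add(Pow(A, 2), Mul(-594, A)), -14) = Add(-14, Pow(A, 2), Mul(-594, A)))
Mul(Add(Function('G')(Add(2, Mul(2, -11))), -205637), Pow(Add(358792, u), -1)) = Mul(Add(Add(-14, Pow(Add(2, Mul(2, -11)), 2), Mul(-594, Add(2, Mul(2, -11)))), -205637), Pow(Add(358792, -95673), -1)) = Mul(Add(Add(-14, Pow(Add(2, -22), 2), Mul(-594, Add(2, -22))), -205637), Pow(263119, -1)) = Mul(Add(Add(-14, Pow(-20, 2), Mul(-594, -20)), -205637), Rational(1, 263119)) = Mul(Add(Add(-14, 400, 11880), -205637), Rational(1, 263119)) = Mul(Add(12266, -205637), Rational(1, 263119)) = Mul(-193371, Rational(1, 263119)) = Rational(-193371, 263119)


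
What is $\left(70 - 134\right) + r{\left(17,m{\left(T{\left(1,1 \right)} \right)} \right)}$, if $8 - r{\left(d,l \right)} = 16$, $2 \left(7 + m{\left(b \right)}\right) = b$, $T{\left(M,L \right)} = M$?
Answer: $-72$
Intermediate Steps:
$m{\left(b \right)} = -7 + \frac{b}{2}$
$r{\left(d,l \right)} = -8$ ($r{\left(d,l \right)} = 8 - 16 = -8$)
$\left(70 - 134\right) + r{\left(17,m{\left(T{\left(1,1 \right)} \right)} \right)} = \left(70 - 134\right) - 8 = -64 - 8 = -72$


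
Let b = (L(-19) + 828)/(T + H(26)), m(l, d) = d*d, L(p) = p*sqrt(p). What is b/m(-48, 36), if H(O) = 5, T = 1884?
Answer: 23/68004 - 19*I*sqrt(19)/2448144 ≈ 0.00033822 - 3.3829e-5*I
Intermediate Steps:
L(p) = p**(3/2)
m(l, d) = d**2
b = 828/1889 - 19*I*sqrt(19)/1889 (b = ((-19)**(3/2) + 828)/(1884 + 5) = (-19*I*sqrt(19) + 828)/1889 = (828 - 19*I*sqrt(19))*(1/1889) = 828/1889 - 19*I*sqrt(19)/1889 ≈ 0.43833 - 0.043843*I)
b/m(-48, 36) = (828/1889 - 19*I*sqrt(19)/1889)/(36**2) = (828/1889 - 19*I*sqrt(19)/1889)/1296 = (828/1889 - 19*I*sqrt(19)/1889)*(1/1296) = 23/68004 - 19*I*sqrt(19)/2448144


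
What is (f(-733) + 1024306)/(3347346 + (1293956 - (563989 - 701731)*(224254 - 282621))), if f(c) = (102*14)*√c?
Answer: -512153/4017473006 - 357*I*√733/2008736503 ≈ -0.00012748 - 4.8117e-6*I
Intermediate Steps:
f(c) = 1428*√c
(f(-733) + 1024306)/(3347346 + (1293956 - (563989 - 701731)*(224254 - 282621))) = (1428*√(-733) + 1024306)/(3347346 + (1293956 - (563989 - 701731)*(224254 - 282621))) = (1428*(I*√733) + 1024306)/(3347346 + (1293956 - (-137742)*(-58367))) = (1428*I*√733 + 1024306)/(3347346 + (1293956 - 1*8039587314)) = (1024306 + 1428*I*√733)/(3347346 + (1293956 - 8039587314)) = (1024306 + 1428*I*√733)/(3347346 - 8038293358) = (1024306 + 1428*I*√733)/(-8034946012) = (1024306 + 1428*I*√733)*(-1/8034946012) = -512153/4017473006 - 357*I*√733/2008736503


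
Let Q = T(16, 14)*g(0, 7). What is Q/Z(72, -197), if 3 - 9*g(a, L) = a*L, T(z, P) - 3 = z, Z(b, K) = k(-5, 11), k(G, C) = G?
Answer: -19/15 ≈ -1.2667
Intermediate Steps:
Z(b, K) = -5
T(z, P) = 3 + z
g(a, L) = 1/3 - L*a/9 (g(a, L) = 1/3 - a*L/9 = 1/3 - L*a/9)
Q = 19/3 (Q = (3 + 16)*(1/3 - 1/9*7*0) = 19*(1/3 + 0) = 19*(1/3) = 19/3 ≈ 6.3333)
Q/Z(72, -197) = (19/3)/(-5) = (19/3)*(-1/5) = -19/15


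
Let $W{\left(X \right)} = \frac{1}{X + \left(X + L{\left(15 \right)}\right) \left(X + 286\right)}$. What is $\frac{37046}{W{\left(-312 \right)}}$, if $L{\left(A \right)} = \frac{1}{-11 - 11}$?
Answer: $\frac{3179028398}{11} \approx 2.89 \cdot 10^{8}$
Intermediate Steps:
$L{\left(A \right)} = - \frac{1}{22}$ ($L{\left(A \right)} = \frac{1}{-22} = - \frac{1}{22}$)
$W{\left(X \right)} = \frac{1}{X + \left(286 + X\right) \left(- \frac{1}{22} + X\right)}$ ($W{\left(X \right)} = \frac{1}{X + \left(X - \frac{1}{22}\right) \left(X + 286\right)} = \frac{1}{X + \left(- \frac{1}{22} + X\right) \left(286 + X\right)} = \frac{1}{X + \left(286 + X\right) \left(- \frac{1}{22} + X\right)}$)
$\frac{37046}{W{\left(-312 \right)}} = \frac{37046}{22 \frac{1}{-286 + 22 \left(-312\right)^{2} + 6313 \left(-312\right)}} = \frac{37046}{22 \frac{1}{-286 + 22 \cdot 97344 - 1969656}} = \frac{37046}{22 \frac{1}{-286 + 2141568 - 1969656}} = \frac{37046}{22 \cdot \frac{1}{171626}} = \frac{37046}{\frac{11}{85813}} = 37046 \cdot \frac{85813}{11} = \frac{3179028398}{11}$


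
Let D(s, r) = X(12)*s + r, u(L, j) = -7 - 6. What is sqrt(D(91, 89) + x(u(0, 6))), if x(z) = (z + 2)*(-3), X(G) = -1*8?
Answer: I*sqrt(606) ≈ 24.617*I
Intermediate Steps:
X(G) = -8
u(L, j) = -13
x(z) = -6 - 3*z (x(z) = (2 + z)*(-3) = -6 - 3*z)
D(s, r) = r - 8*s (D(s, r) = -8*s + r = r - 8*s)
sqrt(D(91, 89) + x(u(0, 6))) = sqrt((89 - 8*91) + (-6 - 3*(-13))) = sqrt((89 - 728) + (-6 + 39)) = sqrt(-639 + 33) = sqrt(-606) = I*sqrt(606)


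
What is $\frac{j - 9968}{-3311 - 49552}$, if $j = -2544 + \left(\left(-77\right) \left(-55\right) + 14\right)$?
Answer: $\frac{8263}{52863} \approx 0.15631$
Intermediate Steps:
$j = 1705$ ($j = -2544 + \left(4235 + 14\right) = -2544 + 4249 = 1705$)
$\frac{j - 9968}{-3311 - 49552} = \frac{1705 - 9968}{-3311 - 49552} = - \frac{8263}{-52863} = \left(-8263\right) \left(- \frac{1}{52863}\right) = \frac{8263}{52863}$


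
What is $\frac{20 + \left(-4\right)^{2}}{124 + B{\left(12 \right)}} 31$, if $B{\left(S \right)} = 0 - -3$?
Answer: $\frac{1116}{127} \approx 8.7874$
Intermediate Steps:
$B{\left(S \right)} = 3$ ($B{\left(S \right)} = 0 + 3 = 3$)
$\frac{20 + \left(-4\right)^{2}}{124 + B{\left(12 \right)}} 31 = \frac{20 + \left(-4\right)^{2}}{124 + 3} \cdot 31 = \frac{20 + 16}{127} \cdot 31 = 36 \cdot \frac{1}{127} \cdot 31 = \frac{36}{127} \cdot 31 = \frac{1116}{127}$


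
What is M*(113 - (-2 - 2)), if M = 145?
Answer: 16965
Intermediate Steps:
M*(113 - (-2 - 2)) = 145*(113 - (-2 - 2)) = 145*(113 - 1*(-4)) = 145*(113 + 4) = 145*117 = 16965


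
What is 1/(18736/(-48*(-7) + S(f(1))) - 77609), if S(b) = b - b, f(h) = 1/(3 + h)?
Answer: -21/1628618 ≈ -1.2894e-5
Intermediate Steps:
S(b) = 0
1/(18736/(-48*(-7) + S(f(1))) - 77609) = 1/(18736/(-48*(-7) + 0) - 77609) = 1/(18736/(336 + 0) - 77609) = 1/(18736/336 - 77609) = 1/(18736*(1/336) - 77609) = 1/(1171/21 - 77609) = 1/(-1628618/21) = -21/1628618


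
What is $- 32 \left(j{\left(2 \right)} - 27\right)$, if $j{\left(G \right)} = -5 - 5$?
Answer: $1184$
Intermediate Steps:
$j{\left(G \right)} = -10$ ($j{\left(G \right)} = -5 - 5 = -10$)
$- 32 \left(j{\left(2 \right)} - 27\right) = - 32 \left(-10 - 27\right) = \left(-32\right) \left(-37\right) = 1184$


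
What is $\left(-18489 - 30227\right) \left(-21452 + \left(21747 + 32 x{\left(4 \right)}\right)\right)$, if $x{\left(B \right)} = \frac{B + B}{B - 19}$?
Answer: $- \frac{203097004}{15} \approx -1.354 \cdot 10^{7}$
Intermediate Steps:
$x{\left(B \right)} = \frac{2 B}{-19 + B}$
$\left(-18489 - 30227\right) \left(-21452 + \left(21747 + 32 x{\left(4 \right)}\right)\right) = \left(-18489 - 30227\right) \left(-21452 + \left(21747 + 32 \cdot 2 \cdot 4 \frac{1}{-19 + 4}\right)\right) = - 48716 \left(-21452 + \left(21747 + 32 \cdot 2 \cdot 4 \frac{1}{-15}\right)\right) = - 48716 \left(-21452 + \left(21747 + 32 \cdot 2 \cdot 4 \left(- \frac{1}{15}\right)\right)\right) = - 48716 \left(-21452 + \left(21747 + 32 \left(- \frac{8}{15}\right)\right)\right) = - 48716 \left(-21452 + \left(21747 - \frac{256}{15}\right)\right) = - 48716 \left(-21452 + \frac{325949}{15}\right) = \left(-48716\right) \frac{4169}{15} = - \frac{203097004}{15}$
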